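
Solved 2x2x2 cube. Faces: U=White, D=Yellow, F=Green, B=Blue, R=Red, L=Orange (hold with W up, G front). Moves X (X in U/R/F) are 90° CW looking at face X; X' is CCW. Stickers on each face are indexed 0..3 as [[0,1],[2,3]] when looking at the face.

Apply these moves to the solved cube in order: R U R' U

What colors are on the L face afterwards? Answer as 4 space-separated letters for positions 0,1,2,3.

After move 1 (R): R=RRRR U=WGWG F=GYGY D=YBYB B=WBWB
After move 2 (U): U=WWGG F=RRGY R=WBRR B=OOWB L=GYOO
After move 3 (R'): R=BRWR U=WWGO F=RWGG D=YRYY B=BOBB
After move 4 (U): U=GWOW F=BRGG R=BOWR B=GYBB L=RWOO
Query: L face = RWOO

Answer: R W O O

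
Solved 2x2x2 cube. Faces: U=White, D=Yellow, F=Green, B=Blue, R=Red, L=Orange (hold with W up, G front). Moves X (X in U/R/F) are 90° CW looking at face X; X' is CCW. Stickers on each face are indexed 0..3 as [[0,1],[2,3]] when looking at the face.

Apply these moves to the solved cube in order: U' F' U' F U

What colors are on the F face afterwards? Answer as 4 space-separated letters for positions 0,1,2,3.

Answer: W G G W

Derivation:
After move 1 (U'): U=WWWW F=OOGG R=GGRR B=RRBB L=BBOO
After move 2 (F'): F=OGOG U=WWGR R=YGYR D=BOYY L=BWOW
After move 3 (U'): U=WRWG F=BWOG R=OGYR B=YGBB L=RROW
After move 4 (F): F=OBGW U=WRWR R=WGGR D=YOYY L=RBOO
After move 5 (U): U=WWRR F=WGGW R=YGGR B=RBBB L=OBOO
Query: F face = WGGW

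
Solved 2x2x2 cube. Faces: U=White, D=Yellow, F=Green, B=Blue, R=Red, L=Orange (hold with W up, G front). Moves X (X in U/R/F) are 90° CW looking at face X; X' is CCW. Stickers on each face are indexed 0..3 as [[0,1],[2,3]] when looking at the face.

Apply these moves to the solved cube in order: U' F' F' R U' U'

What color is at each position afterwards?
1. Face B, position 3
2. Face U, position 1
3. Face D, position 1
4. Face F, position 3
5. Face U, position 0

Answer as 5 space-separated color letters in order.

After move 1 (U'): U=WWWW F=OOGG R=GGRR B=RRBB L=BBOO
After move 2 (F'): F=OGOG U=WWGR R=YGYR D=BOYY L=BWOW
After move 3 (F'): F=GGOO U=WWYY R=OGBR D=WWYY L=BROG
After move 4 (R): R=BORG U=WGYO F=GWOY D=WBYR B=YRWB
After move 5 (U'): U=GOWY F=BROY R=GWRG B=BOWB L=YROG
After move 6 (U'): U=OYGW F=YROY R=BRRG B=GWWB L=BOOG
Query 1: B[3] = B
Query 2: U[1] = Y
Query 3: D[1] = B
Query 4: F[3] = Y
Query 5: U[0] = O

Answer: B Y B Y O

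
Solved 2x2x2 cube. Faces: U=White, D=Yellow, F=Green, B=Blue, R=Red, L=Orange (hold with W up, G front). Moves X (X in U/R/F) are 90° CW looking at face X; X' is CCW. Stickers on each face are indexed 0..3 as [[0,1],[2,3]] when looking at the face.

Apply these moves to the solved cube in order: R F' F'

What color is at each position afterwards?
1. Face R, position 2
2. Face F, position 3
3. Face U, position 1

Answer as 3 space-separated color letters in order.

Answer: O G G

Derivation:
After move 1 (R): R=RRRR U=WGWG F=GYGY D=YBYB B=WBWB
After move 2 (F'): F=YYGG U=WGRR R=BRYR D=OOYB L=OGOW
After move 3 (F'): F=YGYG U=WGBY R=OROR D=GWYB L=OROR
Query 1: R[2] = O
Query 2: F[3] = G
Query 3: U[1] = G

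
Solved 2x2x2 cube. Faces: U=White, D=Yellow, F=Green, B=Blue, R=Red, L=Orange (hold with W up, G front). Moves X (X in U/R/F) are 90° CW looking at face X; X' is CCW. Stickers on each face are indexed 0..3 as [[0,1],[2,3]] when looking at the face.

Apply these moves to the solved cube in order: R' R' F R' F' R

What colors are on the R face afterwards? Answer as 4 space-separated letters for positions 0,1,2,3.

Answer: R G Y R

Derivation:
After move 1 (R'): R=RRRR U=WBWB F=GWGW D=YGYG B=YBYB
After move 2 (R'): R=RRRR U=WYWY F=GBGB D=YWYW B=GBGB
After move 3 (F): F=GGBB U=WYOO R=WRYR D=RRYW L=OYOW
After move 4 (R'): R=RRWY U=WGOG F=GYBO D=RGYB B=WBRB
After move 5 (F'): F=YOGB U=WGRW R=GRRY D=YWYB L=OGOO
After move 6 (R): R=RGYR U=WORB F=YWGB D=YRYW B=WBGB
Query: R face = RGYR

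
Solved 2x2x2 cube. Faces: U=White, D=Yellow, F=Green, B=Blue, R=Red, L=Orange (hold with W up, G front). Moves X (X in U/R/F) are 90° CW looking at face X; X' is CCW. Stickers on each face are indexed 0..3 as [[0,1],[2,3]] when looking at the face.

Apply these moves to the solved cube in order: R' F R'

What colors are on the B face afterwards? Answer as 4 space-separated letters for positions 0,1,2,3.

After move 1 (R'): R=RRRR U=WBWB F=GWGW D=YGYG B=YBYB
After move 2 (F): F=GGWW U=WBOO R=WRBR D=RRYG L=OYOG
After move 3 (R'): R=RRWB U=WYOY F=GBWO D=RGYW B=GBRB
Query: B face = GBRB

Answer: G B R B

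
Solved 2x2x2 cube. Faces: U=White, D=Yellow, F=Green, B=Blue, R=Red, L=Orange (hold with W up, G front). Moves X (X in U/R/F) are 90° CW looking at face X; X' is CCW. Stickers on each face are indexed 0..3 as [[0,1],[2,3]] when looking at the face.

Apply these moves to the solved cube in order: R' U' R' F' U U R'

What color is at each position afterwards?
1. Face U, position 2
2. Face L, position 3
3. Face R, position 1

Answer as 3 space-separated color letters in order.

After move 1 (R'): R=RRRR U=WBWB F=GWGW D=YGYG B=YBYB
After move 2 (U'): U=BBWW F=OOGW R=GWRR B=RRYB L=YBOO
After move 3 (R'): R=WRGR U=BYWR F=OBGW D=YOYW B=GRGB
After move 4 (F'): F=BWOG U=BYWG R=ORYR D=BOYW L=YROW
After move 5 (U): U=WBGY F=OROG R=GRYR B=YRGB L=BWOW
After move 6 (U): U=GWYB F=GROG R=YRYR B=BWGB L=OROW
After move 7 (R'): R=RRYY U=GGYB F=GWOB D=BRYG B=WWOB
Query 1: U[2] = Y
Query 2: L[3] = W
Query 3: R[1] = R

Answer: Y W R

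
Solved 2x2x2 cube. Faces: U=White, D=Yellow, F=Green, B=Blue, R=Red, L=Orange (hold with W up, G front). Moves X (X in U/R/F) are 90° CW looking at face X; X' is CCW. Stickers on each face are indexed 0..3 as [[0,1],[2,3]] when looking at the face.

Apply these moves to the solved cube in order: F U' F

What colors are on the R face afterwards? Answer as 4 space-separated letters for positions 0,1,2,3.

Answer: W G O R

Derivation:
After move 1 (F): F=GGGG U=WWOO R=WRWR D=RRYY L=OYOY
After move 2 (U'): U=WOWO F=OYGG R=GGWR B=WRBB L=BBOY
After move 3 (F): F=GOGY U=WOYB R=WGOR D=WGYY L=BROR
Query: R face = WGOR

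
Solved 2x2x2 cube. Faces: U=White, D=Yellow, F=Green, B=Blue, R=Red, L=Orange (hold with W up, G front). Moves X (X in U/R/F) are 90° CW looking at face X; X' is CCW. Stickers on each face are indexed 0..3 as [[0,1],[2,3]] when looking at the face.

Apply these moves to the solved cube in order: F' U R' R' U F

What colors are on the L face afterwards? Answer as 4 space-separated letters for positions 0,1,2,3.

After move 1 (F'): F=GGGG U=WWRR R=YRYR D=OOYY L=OWOW
After move 2 (U): U=RWRW F=YRGG R=BBYR B=OWBB L=GGOW
After move 3 (R'): R=BRBY U=RBRO F=YWGW D=ORYG B=YWOB
After move 4 (R'): R=RYBB U=RORY F=YBGO D=OWYW B=GWRB
After move 5 (U): U=RRYO F=RYGO R=GWBB B=GGRB L=YBOW
After move 6 (F): F=GROY U=RRWB R=YWOB D=BGYW L=YOOW
Query: L face = YOOW

Answer: Y O O W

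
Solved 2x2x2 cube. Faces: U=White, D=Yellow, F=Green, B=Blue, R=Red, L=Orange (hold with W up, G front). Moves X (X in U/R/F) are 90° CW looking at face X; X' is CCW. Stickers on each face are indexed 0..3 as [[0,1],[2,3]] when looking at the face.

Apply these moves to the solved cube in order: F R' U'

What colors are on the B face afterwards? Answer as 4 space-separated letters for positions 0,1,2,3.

Answer: R R R B

Derivation:
After move 1 (F): F=GGGG U=WWOO R=WRWR D=RRYY L=OYOY
After move 2 (R'): R=RRWW U=WBOB F=GWGO D=RGYG B=YBRB
After move 3 (U'): U=BBWO F=OYGO R=GWWW B=RRRB L=YBOY
Query: B face = RRRB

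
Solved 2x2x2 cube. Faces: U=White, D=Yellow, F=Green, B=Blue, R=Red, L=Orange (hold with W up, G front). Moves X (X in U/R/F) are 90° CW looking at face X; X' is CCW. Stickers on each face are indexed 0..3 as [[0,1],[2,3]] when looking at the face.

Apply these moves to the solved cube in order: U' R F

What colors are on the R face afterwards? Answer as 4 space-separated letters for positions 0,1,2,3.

After move 1 (U'): U=WWWW F=OOGG R=GGRR B=RRBB L=BBOO
After move 2 (R): R=RGRG U=WOWG F=OYGY D=YBYR B=WRWB
After move 3 (F): F=GOYY U=WOOB R=WGGG D=RRYR L=BYOB
Query: R face = WGGG

Answer: W G G G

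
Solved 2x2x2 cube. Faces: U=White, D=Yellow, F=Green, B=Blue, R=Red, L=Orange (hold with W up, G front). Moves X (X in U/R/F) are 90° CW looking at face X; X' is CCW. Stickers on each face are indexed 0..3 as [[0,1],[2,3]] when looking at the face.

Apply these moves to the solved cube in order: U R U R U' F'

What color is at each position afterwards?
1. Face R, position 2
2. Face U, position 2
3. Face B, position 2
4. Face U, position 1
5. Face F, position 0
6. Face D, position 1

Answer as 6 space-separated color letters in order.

Answer: Y R W Y Y O

Derivation:
After move 1 (U): U=WWWW F=RRGG R=BBRR B=OOBB L=GGOO
After move 2 (R): R=RBRB U=WRWG F=RYGY D=YBYO B=WOWB
After move 3 (U): U=WWGR F=RBGY R=WORB B=GGWB L=RYOO
After move 4 (R): R=RWBO U=WBGY F=RBGO D=YWYG B=RGWB
After move 5 (U'): U=BYWG F=RYGO R=RBBO B=RWWB L=RGOO
After move 6 (F'): F=YORG U=BYRB R=WBYO D=GOYG L=RGOW
Query 1: R[2] = Y
Query 2: U[2] = R
Query 3: B[2] = W
Query 4: U[1] = Y
Query 5: F[0] = Y
Query 6: D[1] = O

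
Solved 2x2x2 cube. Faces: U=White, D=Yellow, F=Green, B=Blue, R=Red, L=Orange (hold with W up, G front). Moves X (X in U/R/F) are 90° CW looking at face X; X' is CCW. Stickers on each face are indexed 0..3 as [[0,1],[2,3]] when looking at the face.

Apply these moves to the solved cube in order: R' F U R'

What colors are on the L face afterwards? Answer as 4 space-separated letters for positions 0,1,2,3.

After move 1 (R'): R=RRRR U=WBWB F=GWGW D=YGYG B=YBYB
After move 2 (F): F=GGWW U=WBOO R=WRBR D=RRYG L=OYOG
After move 3 (U): U=OWOB F=WRWW R=YBBR B=OYYB L=GGOG
After move 4 (R'): R=BRYB U=OYOO F=WWWB D=RRYW B=GYRB
Query: L face = GGOG

Answer: G G O G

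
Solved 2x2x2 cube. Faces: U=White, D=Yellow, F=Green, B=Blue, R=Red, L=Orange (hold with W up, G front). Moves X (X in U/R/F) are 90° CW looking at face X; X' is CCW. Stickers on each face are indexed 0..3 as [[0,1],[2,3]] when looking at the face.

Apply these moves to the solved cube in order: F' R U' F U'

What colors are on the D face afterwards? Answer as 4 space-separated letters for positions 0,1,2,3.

Answer: R G Y B

Derivation:
After move 1 (F'): F=GGGG U=WWRR R=YRYR D=OOYY L=OWOW
After move 2 (R): R=YYRR U=WGRG F=GOGY D=OBYB B=RBWB
After move 3 (U'): U=GGWR F=OWGY R=GORR B=YYWB L=RBOW
After move 4 (F): F=GOYW U=GGWB R=WORR D=RGYB L=ROOB
After move 5 (U'): U=GBGW F=ROYW R=GORR B=WOWB L=YYOB
Query: D face = RGYB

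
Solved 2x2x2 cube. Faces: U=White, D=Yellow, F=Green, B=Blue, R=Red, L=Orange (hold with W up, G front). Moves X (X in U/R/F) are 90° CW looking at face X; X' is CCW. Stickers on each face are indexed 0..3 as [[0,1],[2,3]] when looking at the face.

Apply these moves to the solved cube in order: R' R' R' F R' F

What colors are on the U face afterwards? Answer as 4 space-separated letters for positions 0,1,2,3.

Answer: W W B Y

Derivation:
After move 1 (R'): R=RRRR U=WBWB F=GWGW D=YGYG B=YBYB
After move 2 (R'): R=RRRR U=WYWY F=GBGB D=YWYW B=GBGB
After move 3 (R'): R=RRRR U=WGWG F=GYGY D=YBYB B=WBWB
After move 4 (F): F=GGYY U=WGOO R=WRGR D=RRYB L=OYOB
After move 5 (R'): R=RRWG U=WWOW F=GGYO D=RGYY B=BBRB
After move 6 (F): F=YGOG U=WWBY R=ORWG D=WRYY L=OROG
Query: U face = WWBY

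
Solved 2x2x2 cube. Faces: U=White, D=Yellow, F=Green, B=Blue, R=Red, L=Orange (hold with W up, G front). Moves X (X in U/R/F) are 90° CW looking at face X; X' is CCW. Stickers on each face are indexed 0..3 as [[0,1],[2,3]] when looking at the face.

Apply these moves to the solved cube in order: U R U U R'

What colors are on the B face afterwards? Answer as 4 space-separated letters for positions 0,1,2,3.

Answer: O Y B B

Derivation:
After move 1 (U): U=WWWW F=RRGG R=BBRR B=OOBB L=GGOO
After move 2 (R): R=RBRB U=WRWG F=RYGY D=YBYO B=WOWB
After move 3 (U): U=WWGR F=RBGY R=WORB B=GGWB L=RYOO
After move 4 (U): U=GWRW F=WOGY R=GGRB B=RYWB L=RBOO
After move 5 (R'): R=GBGR U=GWRR F=WWGW D=YOYY B=OYBB
Query: B face = OYBB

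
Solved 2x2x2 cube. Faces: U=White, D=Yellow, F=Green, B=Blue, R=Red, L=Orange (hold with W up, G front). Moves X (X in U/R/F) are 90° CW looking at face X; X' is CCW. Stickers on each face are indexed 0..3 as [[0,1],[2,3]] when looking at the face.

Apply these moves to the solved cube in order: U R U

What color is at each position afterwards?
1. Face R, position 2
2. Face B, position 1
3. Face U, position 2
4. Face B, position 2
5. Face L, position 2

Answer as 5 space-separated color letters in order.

After move 1 (U): U=WWWW F=RRGG R=BBRR B=OOBB L=GGOO
After move 2 (R): R=RBRB U=WRWG F=RYGY D=YBYO B=WOWB
After move 3 (U): U=WWGR F=RBGY R=WORB B=GGWB L=RYOO
Query 1: R[2] = R
Query 2: B[1] = G
Query 3: U[2] = G
Query 4: B[2] = W
Query 5: L[2] = O

Answer: R G G W O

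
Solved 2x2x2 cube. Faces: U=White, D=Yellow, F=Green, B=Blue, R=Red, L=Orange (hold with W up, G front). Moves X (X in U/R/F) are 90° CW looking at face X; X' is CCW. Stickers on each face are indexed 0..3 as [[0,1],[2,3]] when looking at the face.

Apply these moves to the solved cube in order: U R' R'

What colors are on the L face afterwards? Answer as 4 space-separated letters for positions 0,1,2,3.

After move 1 (U): U=WWWW F=RRGG R=BBRR B=OOBB L=GGOO
After move 2 (R'): R=BRBR U=WBWO F=RWGW D=YRYG B=YOYB
After move 3 (R'): R=RRBB U=WYWY F=RBGO D=YWYW B=GORB
Query: L face = GGOO

Answer: G G O O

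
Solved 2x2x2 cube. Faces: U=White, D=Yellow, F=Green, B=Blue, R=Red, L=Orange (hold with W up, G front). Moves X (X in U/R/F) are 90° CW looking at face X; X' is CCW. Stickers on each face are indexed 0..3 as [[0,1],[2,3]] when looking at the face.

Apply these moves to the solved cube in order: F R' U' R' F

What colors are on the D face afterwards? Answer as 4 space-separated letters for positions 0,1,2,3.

Answer: G W Y O

Derivation:
After move 1 (F): F=GGGG U=WWOO R=WRWR D=RRYY L=OYOY
After move 2 (R'): R=RRWW U=WBOB F=GWGO D=RGYG B=YBRB
After move 3 (U'): U=BBWO F=OYGO R=GWWW B=RRRB L=YBOY
After move 4 (R'): R=WWGW U=BRWR F=OBGO D=RYYO B=GRGB
After move 5 (F): F=GOOB U=BRYB R=WWRW D=GWYO L=YROY
Query: D face = GWYO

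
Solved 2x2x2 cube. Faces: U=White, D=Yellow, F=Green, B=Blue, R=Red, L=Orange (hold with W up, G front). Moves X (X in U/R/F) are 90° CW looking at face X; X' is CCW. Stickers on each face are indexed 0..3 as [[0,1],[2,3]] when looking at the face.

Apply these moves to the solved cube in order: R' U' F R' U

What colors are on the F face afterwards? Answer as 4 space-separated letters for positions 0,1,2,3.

After move 1 (R'): R=RRRR U=WBWB F=GWGW D=YGYG B=YBYB
After move 2 (U'): U=BBWW F=OOGW R=GWRR B=RRYB L=YBOO
After move 3 (F): F=GOWO U=BBOB R=WWWR D=RGYG L=YYOG
After move 4 (R'): R=WRWW U=BYOR F=GBWB D=ROYO B=GRGB
After move 5 (U): U=OBRY F=WRWB R=GRWW B=YYGB L=GBOG
Query: F face = WRWB

Answer: W R W B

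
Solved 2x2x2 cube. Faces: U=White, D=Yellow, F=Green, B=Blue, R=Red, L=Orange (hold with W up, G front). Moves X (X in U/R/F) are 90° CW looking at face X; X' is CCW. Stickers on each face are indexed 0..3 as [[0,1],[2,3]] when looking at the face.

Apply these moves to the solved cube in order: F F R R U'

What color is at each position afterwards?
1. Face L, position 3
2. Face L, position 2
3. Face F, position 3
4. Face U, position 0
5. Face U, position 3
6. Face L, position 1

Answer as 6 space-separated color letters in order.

After move 1 (F): F=GGGG U=WWOO R=WRWR D=RRYY L=OYOY
After move 2 (F): F=GGGG U=WWYY R=OROR D=WWYY L=OROR
After move 3 (R): R=OORR U=WGYG F=GWGY D=WBYB B=YBWB
After move 4 (R): R=RORO U=WWYY F=GBGB D=WWYY B=GBGB
After move 5 (U'): U=WYWY F=ORGB R=GBRO B=ROGB L=GBOR
Query 1: L[3] = R
Query 2: L[2] = O
Query 3: F[3] = B
Query 4: U[0] = W
Query 5: U[3] = Y
Query 6: L[1] = B

Answer: R O B W Y B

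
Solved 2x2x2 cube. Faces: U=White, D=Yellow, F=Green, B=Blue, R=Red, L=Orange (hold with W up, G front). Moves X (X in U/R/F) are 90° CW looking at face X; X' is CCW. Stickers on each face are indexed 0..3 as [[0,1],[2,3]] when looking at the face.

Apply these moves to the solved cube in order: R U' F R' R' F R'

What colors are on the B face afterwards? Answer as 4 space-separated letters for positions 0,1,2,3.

Answer: B R R B

Derivation:
After move 1 (R): R=RRRR U=WGWG F=GYGY D=YBYB B=WBWB
After move 2 (U'): U=GGWW F=OOGY R=GYRR B=RRWB L=WBOO
After move 3 (F): F=GOYO U=GGOB R=WYWR D=RGYB L=WYOB
After move 4 (R'): R=YRWW U=GWOR F=GGYB D=ROYO B=BRGB
After move 5 (R'): R=RWYW U=GGOB F=GWYR D=RGYB B=OROB
After move 6 (F): F=YGRW U=GGBY R=OWBW D=YRYB L=WROG
After move 7 (R'): R=WWOB U=GOBO F=YGRY D=YGYW B=BRRB
Query: B face = BRRB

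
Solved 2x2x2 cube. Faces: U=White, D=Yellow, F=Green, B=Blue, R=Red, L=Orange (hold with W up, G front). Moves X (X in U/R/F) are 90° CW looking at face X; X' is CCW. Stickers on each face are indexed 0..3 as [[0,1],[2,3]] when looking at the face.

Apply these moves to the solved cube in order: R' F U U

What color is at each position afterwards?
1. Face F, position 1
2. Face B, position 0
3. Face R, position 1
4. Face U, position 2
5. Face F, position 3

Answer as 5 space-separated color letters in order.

After move 1 (R'): R=RRRR U=WBWB F=GWGW D=YGYG B=YBYB
After move 2 (F): F=GGWW U=WBOO R=WRBR D=RRYG L=OYOG
After move 3 (U): U=OWOB F=WRWW R=YBBR B=OYYB L=GGOG
After move 4 (U): U=OOBW F=YBWW R=OYBR B=GGYB L=WROG
Query 1: F[1] = B
Query 2: B[0] = G
Query 3: R[1] = Y
Query 4: U[2] = B
Query 5: F[3] = W

Answer: B G Y B W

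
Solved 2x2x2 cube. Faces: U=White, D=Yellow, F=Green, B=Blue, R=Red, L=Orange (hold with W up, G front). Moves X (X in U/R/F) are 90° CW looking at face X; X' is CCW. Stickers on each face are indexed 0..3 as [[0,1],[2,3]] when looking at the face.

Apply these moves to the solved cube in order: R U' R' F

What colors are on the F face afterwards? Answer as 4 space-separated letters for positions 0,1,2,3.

Answer: G O W G

Derivation:
After move 1 (R): R=RRRR U=WGWG F=GYGY D=YBYB B=WBWB
After move 2 (U'): U=GGWW F=OOGY R=GYRR B=RRWB L=WBOO
After move 3 (R'): R=YRGR U=GWWR F=OGGW D=YOYY B=BRBB
After move 4 (F): F=GOWG U=GWOB R=WRRR D=GYYY L=WYOO
Query: F face = GOWG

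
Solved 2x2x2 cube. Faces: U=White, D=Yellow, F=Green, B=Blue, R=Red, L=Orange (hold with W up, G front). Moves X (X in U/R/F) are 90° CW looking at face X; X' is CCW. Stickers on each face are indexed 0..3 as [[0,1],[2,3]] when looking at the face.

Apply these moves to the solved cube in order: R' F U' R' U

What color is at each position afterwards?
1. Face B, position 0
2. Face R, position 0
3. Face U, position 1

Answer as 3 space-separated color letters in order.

After move 1 (R'): R=RRRR U=WBWB F=GWGW D=YGYG B=YBYB
After move 2 (F): F=GGWW U=WBOO R=WRBR D=RRYG L=OYOG
After move 3 (U'): U=BOWO F=OYWW R=GGBR B=WRYB L=YBOG
After move 4 (R'): R=GRGB U=BYWW F=OOWO D=RYYW B=GRRB
After move 5 (U): U=WBWY F=GRWO R=GRGB B=YBRB L=OOOG
Query 1: B[0] = Y
Query 2: R[0] = G
Query 3: U[1] = B

Answer: Y G B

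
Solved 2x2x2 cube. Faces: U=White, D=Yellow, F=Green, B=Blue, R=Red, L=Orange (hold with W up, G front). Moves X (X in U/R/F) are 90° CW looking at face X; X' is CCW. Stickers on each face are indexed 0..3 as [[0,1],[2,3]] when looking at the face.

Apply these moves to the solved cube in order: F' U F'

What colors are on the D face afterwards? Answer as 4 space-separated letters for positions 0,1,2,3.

Answer: G W Y Y

Derivation:
After move 1 (F'): F=GGGG U=WWRR R=YRYR D=OOYY L=OWOW
After move 2 (U): U=RWRW F=YRGG R=BBYR B=OWBB L=GGOW
After move 3 (F'): F=RGYG U=RWBY R=OBOR D=GWYY L=GWOR
Query: D face = GWYY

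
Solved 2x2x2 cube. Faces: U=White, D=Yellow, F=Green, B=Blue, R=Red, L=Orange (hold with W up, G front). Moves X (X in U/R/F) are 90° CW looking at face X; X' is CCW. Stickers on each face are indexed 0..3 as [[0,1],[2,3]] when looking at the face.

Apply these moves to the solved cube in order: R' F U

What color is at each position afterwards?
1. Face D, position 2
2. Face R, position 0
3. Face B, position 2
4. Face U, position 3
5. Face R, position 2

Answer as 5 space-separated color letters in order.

Answer: Y Y Y B B

Derivation:
After move 1 (R'): R=RRRR U=WBWB F=GWGW D=YGYG B=YBYB
After move 2 (F): F=GGWW U=WBOO R=WRBR D=RRYG L=OYOG
After move 3 (U): U=OWOB F=WRWW R=YBBR B=OYYB L=GGOG
Query 1: D[2] = Y
Query 2: R[0] = Y
Query 3: B[2] = Y
Query 4: U[3] = B
Query 5: R[2] = B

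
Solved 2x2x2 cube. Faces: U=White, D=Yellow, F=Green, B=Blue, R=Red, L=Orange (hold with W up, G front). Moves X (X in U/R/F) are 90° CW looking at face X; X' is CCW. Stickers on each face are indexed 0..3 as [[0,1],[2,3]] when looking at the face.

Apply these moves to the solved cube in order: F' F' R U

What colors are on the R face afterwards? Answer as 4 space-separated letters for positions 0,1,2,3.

After move 1 (F'): F=GGGG U=WWRR R=YRYR D=OOYY L=OWOW
After move 2 (F'): F=GGGG U=WWYY R=OROR D=WWYY L=OROR
After move 3 (R): R=OORR U=WGYG F=GWGY D=WBYB B=YBWB
After move 4 (U): U=YWGG F=OOGY R=YBRR B=ORWB L=GWOR
Query: R face = YBRR

Answer: Y B R R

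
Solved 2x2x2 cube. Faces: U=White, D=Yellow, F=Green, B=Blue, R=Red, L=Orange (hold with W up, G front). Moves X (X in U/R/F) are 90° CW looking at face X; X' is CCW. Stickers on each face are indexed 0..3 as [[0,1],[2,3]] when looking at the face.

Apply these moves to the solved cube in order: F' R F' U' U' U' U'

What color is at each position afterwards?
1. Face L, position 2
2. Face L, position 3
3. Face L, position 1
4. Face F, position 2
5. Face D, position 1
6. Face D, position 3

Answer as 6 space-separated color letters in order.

Answer: O R G G W B

Derivation:
After move 1 (F'): F=GGGG U=WWRR R=YRYR D=OOYY L=OWOW
After move 2 (R): R=YYRR U=WGRG F=GOGY D=OBYB B=RBWB
After move 3 (F'): F=OYGG U=WGYR R=BYOR D=WWYB L=OGOR
After move 4 (U'): U=GRWY F=OGGG R=OYOR B=BYWB L=RBOR
After move 5 (U'): U=RYGW F=RBGG R=OGOR B=OYWB L=BYOR
After move 6 (U'): U=YWRG F=BYGG R=RBOR B=OGWB L=OYOR
After move 7 (U'): U=WGYR F=OYGG R=BYOR B=RBWB L=OGOR
Query 1: L[2] = O
Query 2: L[3] = R
Query 3: L[1] = G
Query 4: F[2] = G
Query 5: D[1] = W
Query 6: D[3] = B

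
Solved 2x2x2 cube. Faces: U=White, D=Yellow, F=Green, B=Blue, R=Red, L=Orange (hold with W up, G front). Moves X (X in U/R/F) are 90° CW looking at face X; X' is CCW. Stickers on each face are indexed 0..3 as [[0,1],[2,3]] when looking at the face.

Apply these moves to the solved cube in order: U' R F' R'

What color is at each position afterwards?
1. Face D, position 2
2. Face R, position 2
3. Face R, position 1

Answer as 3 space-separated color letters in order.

After move 1 (U'): U=WWWW F=OOGG R=GGRR B=RRBB L=BBOO
After move 2 (R): R=RGRG U=WOWG F=OYGY D=YBYR B=WRWB
After move 3 (F'): F=YYOG U=WORR R=BGYG D=BOYR L=BGOW
After move 4 (R'): R=GGBY U=WWRW F=YOOR D=BYYG B=RROB
Query 1: D[2] = Y
Query 2: R[2] = B
Query 3: R[1] = G

Answer: Y B G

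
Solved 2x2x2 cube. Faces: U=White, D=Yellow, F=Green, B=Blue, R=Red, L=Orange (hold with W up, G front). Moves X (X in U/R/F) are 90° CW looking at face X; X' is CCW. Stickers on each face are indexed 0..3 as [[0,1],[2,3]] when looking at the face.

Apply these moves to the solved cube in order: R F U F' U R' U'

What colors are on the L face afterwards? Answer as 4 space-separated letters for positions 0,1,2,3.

Answer: B G O O

Derivation:
After move 1 (R): R=RRRR U=WGWG F=GYGY D=YBYB B=WBWB
After move 2 (F): F=GGYY U=WGOO R=WRGR D=RRYB L=OYOB
After move 3 (U): U=OWOG F=WRYY R=WBGR B=OYWB L=GGOB
After move 4 (F'): F=RYWY U=OWWG R=RBRR D=GBYB L=GGOO
After move 5 (U): U=WOGW F=RBWY R=OYRR B=GGWB L=RYOO
After move 6 (R'): R=YROR U=WWGG F=ROWW D=GBYY B=BGBB
After move 7 (U'): U=WGWG F=RYWW R=ROOR B=YRBB L=BGOO
Query: L face = BGOO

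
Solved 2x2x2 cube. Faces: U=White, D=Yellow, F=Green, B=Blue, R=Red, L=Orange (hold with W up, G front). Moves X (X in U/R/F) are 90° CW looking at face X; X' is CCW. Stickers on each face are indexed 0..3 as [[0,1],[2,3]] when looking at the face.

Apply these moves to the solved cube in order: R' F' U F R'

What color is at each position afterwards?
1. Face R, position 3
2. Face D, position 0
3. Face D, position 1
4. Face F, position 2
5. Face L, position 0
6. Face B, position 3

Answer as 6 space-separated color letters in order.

Answer: B Y G G W B

Derivation:
After move 1 (R'): R=RRRR U=WBWB F=GWGW D=YGYG B=YBYB
After move 2 (F'): F=WWGG U=WBRR R=GRYR D=OOYG L=OBOW
After move 3 (U): U=RWRB F=GRGG R=YBYR B=OBYB L=WWOW
After move 4 (F): F=GGGR U=RWWW R=RBBR D=YYYG L=WOOO
After move 5 (R'): R=BRRB U=RYWO F=GWGW D=YGYR B=GBYB
Query 1: R[3] = B
Query 2: D[0] = Y
Query 3: D[1] = G
Query 4: F[2] = G
Query 5: L[0] = W
Query 6: B[3] = B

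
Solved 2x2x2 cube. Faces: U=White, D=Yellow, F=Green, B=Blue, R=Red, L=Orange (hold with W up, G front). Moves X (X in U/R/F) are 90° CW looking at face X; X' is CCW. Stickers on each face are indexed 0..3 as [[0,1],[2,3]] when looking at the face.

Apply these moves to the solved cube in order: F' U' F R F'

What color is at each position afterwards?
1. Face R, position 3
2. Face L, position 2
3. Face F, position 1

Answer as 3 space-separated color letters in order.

Answer: G O Y

Derivation:
After move 1 (F'): F=GGGG U=WWRR R=YRYR D=OOYY L=OWOW
After move 2 (U'): U=WRWR F=OWGG R=GGYR B=YRBB L=BBOW
After move 3 (F): F=GOGW U=WRWB R=WGRR D=YGYY L=BOOO
After move 4 (R): R=RWRG U=WOWW F=GGGY D=YBYY B=BRRB
After move 5 (F'): F=GYGG U=WORR R=BWYG D=OOYY L=BWOW
Query 1: R[3] = G
Query 2: L[2] = O
Query 3: F[1] = Y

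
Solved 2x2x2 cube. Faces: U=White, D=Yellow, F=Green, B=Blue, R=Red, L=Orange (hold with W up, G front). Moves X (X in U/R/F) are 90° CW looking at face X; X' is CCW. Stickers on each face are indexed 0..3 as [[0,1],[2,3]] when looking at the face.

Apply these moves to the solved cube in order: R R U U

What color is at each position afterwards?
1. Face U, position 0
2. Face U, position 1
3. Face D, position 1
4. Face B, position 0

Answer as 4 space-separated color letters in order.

Answer: Y W W G

Derivation:
After move 1 (R): R=RRRR U=WGWG F=GYGY D=YBYB B=WBWB
After move 2 (R): R=RRRR U=WYWY F=GBGB D=YWYW B=GBGB
After move 3 (U): U=WWYY F=RRGB R=GBRR B=OOGB L=GBOO
After move 4 (U): U=YWYW F=GBGB R=OORR B=GBGB L=RROO
Query 1: U[0] = Y
Query 2: U[1] = W
Query 3: D[1] = W
Query 4: B[0] = G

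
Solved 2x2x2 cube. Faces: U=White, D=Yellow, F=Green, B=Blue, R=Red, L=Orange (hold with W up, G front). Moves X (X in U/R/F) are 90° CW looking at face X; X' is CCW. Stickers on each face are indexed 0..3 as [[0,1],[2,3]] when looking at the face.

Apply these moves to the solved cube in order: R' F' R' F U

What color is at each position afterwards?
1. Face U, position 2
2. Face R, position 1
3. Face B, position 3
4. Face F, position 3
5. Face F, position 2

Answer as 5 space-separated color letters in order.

Answer: B B B B R

Derivation:
After move 1 (R'): R=RRRR U=WBWB F=GWGW D=YGYG B=YBYB
After move 2 (F'): F=WWGG U=WBRR R=GRYR D=OOYG L=OBOW
After move 3 (R'): R=RRGY U=WYRY F=WBGR D=OWYG B=GBOB
After move 4 (F): F=GWRB U=WYWB R=RRYY D=GRYG L=OOOW
After move 5 (U): U=WWBY F=RRRB R=GBYY B=OOOB L=GWOW
Query 1: U[2] = B
Query 2: R[1] = B
Query 3: B[3] = B
Query 4: F[3] = B
Query 5: F[2] = R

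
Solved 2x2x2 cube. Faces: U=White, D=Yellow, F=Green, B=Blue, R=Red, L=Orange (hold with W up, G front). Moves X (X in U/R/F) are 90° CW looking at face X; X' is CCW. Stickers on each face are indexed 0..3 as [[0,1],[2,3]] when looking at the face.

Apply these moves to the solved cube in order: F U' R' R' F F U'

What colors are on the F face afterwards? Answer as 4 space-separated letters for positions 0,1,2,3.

Answer: B G B O

Derivation:
After move 1 (F): F=GGGG U=WWOO R=WRWR D=RRYY L=OYOY
After move 2 (U'): U=WOWO F=OYGG R=GGWR B=WRBB L=BBOY
After move 3 (R'): R=GRGW U=WBWW F=OOGO D=RYYG B=YRRB
After move 4 (R'): R=RWGG U=WRWY F=OBGW D=ROYO B=GRYB
After move 5 (F): F=GOWB U=WRYB R=WWYG D=GRYO L=BROO
After move 6 (F): F=WGBO U=WROR R=YWBG D=YWYO L=BGOR
After move 7 (U'): U=RRWO F=BGBO R=WGBG B=YWYB L=GROR
Query: F face = BGBO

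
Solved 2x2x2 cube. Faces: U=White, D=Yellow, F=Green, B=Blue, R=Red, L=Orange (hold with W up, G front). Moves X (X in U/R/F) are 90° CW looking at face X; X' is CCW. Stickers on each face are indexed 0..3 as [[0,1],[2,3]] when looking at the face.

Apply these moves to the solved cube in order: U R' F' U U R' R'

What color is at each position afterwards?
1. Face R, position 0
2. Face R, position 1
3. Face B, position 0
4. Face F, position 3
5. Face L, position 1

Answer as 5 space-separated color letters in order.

After move 1 (U): U=WWWW F=RRGG R=BBRR B=OOBB L=GGOO
After move 2 (R'): R=BRBR U=WBWO F=RWGW D=YRYG B=YOYB
After move 3 (F'): F=WWRG U=WBBB R=RRYR D=GOYG L=GOOW
After move 4 (U): U=BWBB F=RRRG R=YOYR B=GOYB L=WWOW
After move 5 (U): U=BBBW F=YORG R=GOYR B=WWYB L=RROW
After move 6 (R'): R=ORGY U=BYBW F=YBRW D=GOYG B=GWOB
After move 7 (R'): R=RYOG U=BOBG F=YYRW D=GBYW B=GWOB
Query 1: R[0] = R
Query 2: R[1] = Y
Query 3: B[0] = G
Query 4: F[3] = W
Query 5: L[1] = R

Answer: R Y G W R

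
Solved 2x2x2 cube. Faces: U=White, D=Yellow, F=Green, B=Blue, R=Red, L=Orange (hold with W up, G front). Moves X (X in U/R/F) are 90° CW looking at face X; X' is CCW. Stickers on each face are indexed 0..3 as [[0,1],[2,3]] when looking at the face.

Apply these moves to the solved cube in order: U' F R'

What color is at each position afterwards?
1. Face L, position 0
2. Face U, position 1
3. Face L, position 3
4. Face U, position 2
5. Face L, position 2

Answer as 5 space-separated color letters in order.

Answer: B B Y O O

Derivation:
After move 1 (U'): U=WWWW F=OOGG R=GGRR B=RRBB L=BBOO
After move 2 (F): F=GOGO U=WWOB R=WGWR D=RGYY L=BYOY
After move 3 (R'): R=GRWW U=WBOR F=GWGB D=ROYO B=YRGB
Query 1: L[0] = B
Query 2: U[1] = B
Query 3: L[3] = Y
Query 4: U[2] = O
Query 5: L[2] = O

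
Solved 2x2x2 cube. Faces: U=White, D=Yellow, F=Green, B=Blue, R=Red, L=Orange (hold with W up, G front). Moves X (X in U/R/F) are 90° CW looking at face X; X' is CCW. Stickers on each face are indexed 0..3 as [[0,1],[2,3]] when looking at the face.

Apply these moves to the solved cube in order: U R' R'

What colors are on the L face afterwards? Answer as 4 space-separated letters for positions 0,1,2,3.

Answer: G G O O

Derivation:
After move 1 (U): U=WWWW F=RRGG R=BBRR B=OOBB L=GGOO
After move 2 (R'): R=BRBR U=WBWO F=RWGW D=YRYG B=YOYB
After move 3 (R'): R=RRBB U=WYWY F=RBGO D=YWYW B=GORB
Query: L face = GGOO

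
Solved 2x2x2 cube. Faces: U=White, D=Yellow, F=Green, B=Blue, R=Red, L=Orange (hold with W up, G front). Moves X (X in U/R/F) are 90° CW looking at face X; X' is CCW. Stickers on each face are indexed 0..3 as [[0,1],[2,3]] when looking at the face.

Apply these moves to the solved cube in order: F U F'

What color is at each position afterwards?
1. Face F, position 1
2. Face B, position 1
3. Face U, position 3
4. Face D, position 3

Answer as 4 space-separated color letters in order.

Answer: G Y W Y

Derivation:
After move 1 (F): F=GGGG U=WWOO R=WRWR D=RRYY L=OYOY
After move 2 (U): U=OWOW F=WRGG R=BBWR B=OYBB L=GGOY
After move 3 (F'): F=RGWG U=OWBW R=RBRR D=GYYY L=GWOO
Query 1: F[1] = G
Query 2: B[1] = Y
Query 3: U[3] = W
Query 4: D[3] = Y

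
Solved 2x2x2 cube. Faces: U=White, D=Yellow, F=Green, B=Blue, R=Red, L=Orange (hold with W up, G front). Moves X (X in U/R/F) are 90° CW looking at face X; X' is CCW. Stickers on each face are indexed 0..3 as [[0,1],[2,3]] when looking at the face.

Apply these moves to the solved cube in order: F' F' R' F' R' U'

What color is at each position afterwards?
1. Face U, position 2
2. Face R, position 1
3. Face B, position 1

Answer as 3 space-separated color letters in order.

After move 1 (F'): F=GGGG U=WWRR R=YRYR D=OOYY L=OWOW
After move 2 (F'): F=GGGG U=WWYY R=OROR D=WWYY L=OROR
After move 3 (R'): R=RROO U=WBYB F=GWGY D=WGYG B=YBWB
After move 4 (F'): F=WYGG U=WBRO R=GRWO D=RRYG L=OBOY
After move 5 (R'): R=ROGW U=WWRY F=WBGO D=RYYG B=GBRB
After move 6 (U'): U=WYWR F=OBGO R=WBGW B=RORB L=GBOY
Query 1: U[2] = W
Query 2: R[1] = B
Query 3: B[1] = O

Answer: W B O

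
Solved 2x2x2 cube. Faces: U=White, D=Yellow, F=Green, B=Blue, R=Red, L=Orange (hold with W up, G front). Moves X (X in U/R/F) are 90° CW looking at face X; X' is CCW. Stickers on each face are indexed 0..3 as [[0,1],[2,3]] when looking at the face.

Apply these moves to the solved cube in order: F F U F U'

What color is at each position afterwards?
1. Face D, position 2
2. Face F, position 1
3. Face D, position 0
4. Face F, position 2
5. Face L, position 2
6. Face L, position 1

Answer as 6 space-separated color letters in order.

Answer: Y W O G O R

Derivation:
After move 1 (F): F=GGGG U=WWOO R=WRWR D=RRYY L=OYOY
After move 2 (F): F=GGGG U=WWYY R=OROR D=WWYY L=OROR
After move 3 (U): U=YWYW F=ORGG R=BBOR B=ORBB L=GGOR
After move 4 (F): F=GOGR U=YWRG R=YBWR D=OBYY L=GWOW
After move 5 (U'): U=WGYR F=GWGR R=GOWR B=YBBB L=OROW
Query 1: D[2] = Y
Query 2: F[1] = W
Query 3: D[0] = O
Query 4: F[2] = G
Query 5: L[2] = O
Query 6: L[1] = R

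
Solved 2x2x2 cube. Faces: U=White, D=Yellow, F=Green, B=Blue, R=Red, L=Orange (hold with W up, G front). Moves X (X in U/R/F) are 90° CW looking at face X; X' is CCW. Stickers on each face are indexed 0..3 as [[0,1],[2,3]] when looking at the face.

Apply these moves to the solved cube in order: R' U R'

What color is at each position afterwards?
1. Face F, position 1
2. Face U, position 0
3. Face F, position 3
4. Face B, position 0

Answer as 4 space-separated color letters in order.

After move 1 (R'): R=RRRR U=WBWB F=GWGW D=YGYG B=YBYB
After move 2 (U): U=WWBB F=RRGW R=YBRR B=OOYB L=GWOO
After move 3 (R'): R=BRYR U=WYBO F=RWGB D=YRYW B=GOGB
Query 1: F[1] = W
Query 2: U[0] = W
Query 3: F[3] = B
Query 4: B[0] = G

Answer: W W B G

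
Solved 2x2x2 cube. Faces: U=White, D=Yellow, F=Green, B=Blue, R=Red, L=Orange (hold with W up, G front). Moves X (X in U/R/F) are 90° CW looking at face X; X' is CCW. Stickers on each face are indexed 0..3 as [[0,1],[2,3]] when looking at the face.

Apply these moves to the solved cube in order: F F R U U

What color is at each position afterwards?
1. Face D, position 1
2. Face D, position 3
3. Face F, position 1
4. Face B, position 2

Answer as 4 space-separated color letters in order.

After move 1 (F): F=GGGG U=WWOO R=WRWR D=RRYY L=OYOY
After move 2 (F): F=GGGG U=WWYY R=OROR D=WWYY L=OROR
After move 3 (R): R=OORR U=WGYG F=GWGY D=WBYB B=YBWB
After move 4 (U): U=YWGG F=OOGY R=YBRR B=ORWB L=GWOR
After move 5 (U): U=GYGW F=YBGY R=ORRR B=GWWB L=OOOR
Query 1: D[1] = B
Query 2: D[3] = B
Query 3: F[1] = B
Query 4: B[2] = W

Answer: B B B W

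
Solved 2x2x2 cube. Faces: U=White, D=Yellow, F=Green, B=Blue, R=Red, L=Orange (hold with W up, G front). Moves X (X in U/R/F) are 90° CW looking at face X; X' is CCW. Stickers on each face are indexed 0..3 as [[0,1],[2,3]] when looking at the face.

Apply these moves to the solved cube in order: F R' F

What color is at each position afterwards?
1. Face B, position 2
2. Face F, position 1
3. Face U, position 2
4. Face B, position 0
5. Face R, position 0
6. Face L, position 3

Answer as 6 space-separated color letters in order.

After move 1 (F): F=GGGG U=WWOO R=WRWR D=RRYY L=OYOY
After move 2 (R'): R=RRWW U=WBOB F=GWGO D=RGYG B=YBRB
After move 3 (F): F=GGOW U=WBYY R=ORBW D=WRYG L=OROG
Query 1: B[2] = R
Query 2: F[1] = G
Query 3: U[2] = Y
Query 4: B[0] = Y
Query 5: R[0] = O
Query 6: L[3] = G

Answer: R G Y Y O G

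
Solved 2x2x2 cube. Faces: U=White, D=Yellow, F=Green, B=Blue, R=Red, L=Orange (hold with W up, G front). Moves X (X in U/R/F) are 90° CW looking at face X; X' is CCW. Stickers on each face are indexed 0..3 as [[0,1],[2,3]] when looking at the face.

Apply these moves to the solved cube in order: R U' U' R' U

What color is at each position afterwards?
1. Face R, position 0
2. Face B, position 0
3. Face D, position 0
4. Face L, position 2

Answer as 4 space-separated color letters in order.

Answer: B R Y O

Derivation:
After move 1 (R): R=RRRR U=WGWG F=GYGY D=YBYB B=WBWB
After move 2 (U'): U=GGWW F=OOGY R=GYRR B=RRWB L=WBOO
After move 3 (U'): U=GWGW F=WBGY R=OORR B=GYWB L=RROO
After move 4 (R'): R=OROR U=GWGG F=WWGW D=YBYY B=BYBB
After move 5 (U): U=GGGW F=ORGW R=BYOR B=RRBB L=WWOO
Query 1: R[0] = B
Query 2: B[0] = R
Query 3: D[0] = Y
Query 4: L[2] = O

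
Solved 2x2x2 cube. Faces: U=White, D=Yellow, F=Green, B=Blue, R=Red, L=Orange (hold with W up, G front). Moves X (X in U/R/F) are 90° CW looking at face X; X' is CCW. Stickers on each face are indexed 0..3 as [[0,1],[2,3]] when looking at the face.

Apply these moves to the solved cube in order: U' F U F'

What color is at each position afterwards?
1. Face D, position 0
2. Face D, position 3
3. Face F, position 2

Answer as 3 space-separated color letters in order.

After move 1 (U'): U=WWWW F=OOGG R=GGRR B=RRBB L=BBOO
After move 2 (F): F=GOGO U=WWOB R=WGWR D=RGYY L=BYOY
After move 3 (U): U=OWBW F=WGGO R=RRWR B=BYBB L=GOOY
After move 4 (F'): F=GOWG U=OWRW R=GRRR D=OYYY L=GWOB
Query 1: D[0] = O
Query 2: D[3] = Y
Query 3: F[2] = W

Answer: O Y W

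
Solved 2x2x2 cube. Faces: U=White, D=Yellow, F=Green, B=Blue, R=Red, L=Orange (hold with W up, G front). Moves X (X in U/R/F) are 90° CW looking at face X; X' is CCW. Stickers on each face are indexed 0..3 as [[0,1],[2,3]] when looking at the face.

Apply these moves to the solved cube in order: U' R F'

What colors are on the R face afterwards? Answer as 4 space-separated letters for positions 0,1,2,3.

After move 1 (U'): U=WWWW F=OOGG R=GGRR B=RRBB L=BBOO
After move 2 (R): R=RGRG U=WOWG F=OYGY D=YBYR B=WRWB
After move 3 (F'): F=YYOG U=WORR R=BGYG D=BOYR L=BGOW
Query: R face = BGYG

Answer: B G Y G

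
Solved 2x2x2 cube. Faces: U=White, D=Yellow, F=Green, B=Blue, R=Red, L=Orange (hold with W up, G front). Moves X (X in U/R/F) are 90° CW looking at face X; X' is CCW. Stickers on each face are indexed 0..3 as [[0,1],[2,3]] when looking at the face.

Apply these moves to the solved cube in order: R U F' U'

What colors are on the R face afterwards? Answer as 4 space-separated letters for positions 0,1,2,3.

After move 1 (R): R=RRRR U=WGWG F=GYGY D=YBYB B=WBWB
After move 2 (U): U=WWGG F=RRGY R=WBRR B=OOWB L=GYOO
After move 3 (F'): F=RYRG U=WWWR R=BBYR D=YOYB L=GGOG
After move 4 (U'): U=WRWW F=GGRG R=RYYR B=BBWB L=OOOG
Query: R face = RYYR

Answer: R Y Y R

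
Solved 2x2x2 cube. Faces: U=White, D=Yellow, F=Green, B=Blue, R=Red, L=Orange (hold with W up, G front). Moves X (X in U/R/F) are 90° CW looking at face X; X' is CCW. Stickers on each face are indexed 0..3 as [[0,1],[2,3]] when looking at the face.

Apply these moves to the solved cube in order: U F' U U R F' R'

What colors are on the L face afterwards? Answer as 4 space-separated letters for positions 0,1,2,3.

Answer: Y G O W

Derivation:
After move 1 (U): U=WWWW F=RRGG R=BBRR B=OOBB L=GGOO
After move 2 (F'): F=RGRG U=WWBR R=YBYR D=GOYY L=GWOW
After move 3 (U): U=BWRW F=YBRG R=OOYR B=GWBB L=RGOW
After move 4 (U): U=RBWW F=OORG R=GWYR B=RGBB L=YBOW
After move 5 (R): R=YGRW U=ROWG F=OORY D=GBYR B=WGBB
After move 6 (F'): F=OYOR U=ROYR R=BGGW D=BWYR L=YGOW
After move 7 (R'): R=GWBG U=RBYW F=OOOR D=BYYR B=RGWB
Query: L face = YGOW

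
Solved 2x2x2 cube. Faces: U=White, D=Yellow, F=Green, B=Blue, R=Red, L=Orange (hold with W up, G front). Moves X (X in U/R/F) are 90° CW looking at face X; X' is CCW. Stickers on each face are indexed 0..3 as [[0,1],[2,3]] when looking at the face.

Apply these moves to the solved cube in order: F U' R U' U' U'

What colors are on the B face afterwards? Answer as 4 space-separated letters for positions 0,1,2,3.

Answer: B B O B

Derivation:
After move 1 (F): F=GGGG U=WWOO R=WRWR D=RRYY L=OYOY
After move 2 (U'): U=WOWO F=OYGG R=GGWR B=WRBB L=BBOY
After move 3 (R): R=WGRG U=WYWG F=ORGY D=RBYW B=OROB
After move 4 (U'): U=YGWW F=BBGY R=ORRG B=WGOB L=OROY
After move 5 (U'): U=GWYW F=ORGY R=BBRG B=OROB L=WGOY
After move 6 (U'): U=WWGY F=WGGY R=ORRG B=BBOB L=OROY
Query: B face = BBOB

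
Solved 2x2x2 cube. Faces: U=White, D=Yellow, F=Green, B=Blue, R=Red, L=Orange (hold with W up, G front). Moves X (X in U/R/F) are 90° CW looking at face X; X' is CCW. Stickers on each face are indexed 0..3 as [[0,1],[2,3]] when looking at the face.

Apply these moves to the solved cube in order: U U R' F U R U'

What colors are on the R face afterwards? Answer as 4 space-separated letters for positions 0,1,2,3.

Answer: W O R G

Derivation:
After move 1 (U): U=WWWW F=RRGG R=BBRR B=OOBB L=GGOO
After move 2 (U): U=WWWW F=BBGG R=OORR B=GGBB L=RROO
After move 3 (R'): R=OROR U=WBWG F=BWGW D=YBYG B=YGYB
After move 4 (F): F=GBWW U=WBOR R=WRGR D=OOYG L=RYOB
After move 5 (U): U=OWRB F=WRWW R=YGGR B=RYYB L=GBOB
After move 6 (R): R=GYRG U=ORRW F=WOWG D=OYYR B=BYWB
After move 7 (U'): U=RWOR F=GBWG R=WORG B=GYWB L=BYOB
Query: R face = WORG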